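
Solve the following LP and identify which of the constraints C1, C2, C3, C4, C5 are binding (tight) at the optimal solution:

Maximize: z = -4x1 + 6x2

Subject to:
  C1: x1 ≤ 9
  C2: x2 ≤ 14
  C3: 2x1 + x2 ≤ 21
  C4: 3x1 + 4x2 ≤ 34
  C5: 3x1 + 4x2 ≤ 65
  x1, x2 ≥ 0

At x1 = 0, x2 = 8.5, compute slack b - a·x for each constraint:
  C1: 9 − 0 = 9  (slack)
  C2: 14 − 8.5 = 5.5  (slack)
  C3: 21 − 8.5 = 12.5  (slack)
  C4: 34 − 34 = 0  (binding)
  C5: 65 − 34 = 31  (slack)

Optimal: x1 = 0, x2 = 8.5
Binding: C4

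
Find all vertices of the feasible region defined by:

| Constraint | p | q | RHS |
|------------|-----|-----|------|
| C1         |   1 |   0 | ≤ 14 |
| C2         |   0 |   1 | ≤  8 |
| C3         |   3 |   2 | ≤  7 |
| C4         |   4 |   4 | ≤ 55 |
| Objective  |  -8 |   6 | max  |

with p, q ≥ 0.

(0, 0), (2.333, 0), (0, 3.5)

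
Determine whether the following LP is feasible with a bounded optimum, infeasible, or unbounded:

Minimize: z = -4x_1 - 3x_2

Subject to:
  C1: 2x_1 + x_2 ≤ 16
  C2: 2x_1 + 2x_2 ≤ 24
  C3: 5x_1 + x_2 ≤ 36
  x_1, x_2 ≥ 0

Feasible with a bounded optimal solution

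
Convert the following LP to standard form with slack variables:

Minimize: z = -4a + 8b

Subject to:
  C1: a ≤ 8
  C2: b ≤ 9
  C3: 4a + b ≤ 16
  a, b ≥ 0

min z = -4a + 8b

s.t.
  a + s1 = 8
  b + s2 = 9
  4a + b + s3 = 16
  a, b, s1, s2, s3 ≥ 0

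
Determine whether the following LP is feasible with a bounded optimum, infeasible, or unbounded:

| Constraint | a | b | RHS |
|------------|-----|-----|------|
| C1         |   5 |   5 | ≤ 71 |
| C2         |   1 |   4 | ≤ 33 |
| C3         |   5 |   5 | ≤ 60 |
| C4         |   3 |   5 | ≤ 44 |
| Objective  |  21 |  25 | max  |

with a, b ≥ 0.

Feasible with a bounded optimal solution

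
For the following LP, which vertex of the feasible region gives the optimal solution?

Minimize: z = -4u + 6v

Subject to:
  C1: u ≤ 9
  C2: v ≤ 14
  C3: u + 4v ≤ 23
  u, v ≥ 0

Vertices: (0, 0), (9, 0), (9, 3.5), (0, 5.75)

Evaluate the objective at each vertex of the feasible region:
  z(0, 0) = 0
  z(9, 0) = -36  ←
  z(9, 3.5) = -15
  z(0, 5.75) = 34.5
The minimum is at u = 9, v = 0.

(9, 0)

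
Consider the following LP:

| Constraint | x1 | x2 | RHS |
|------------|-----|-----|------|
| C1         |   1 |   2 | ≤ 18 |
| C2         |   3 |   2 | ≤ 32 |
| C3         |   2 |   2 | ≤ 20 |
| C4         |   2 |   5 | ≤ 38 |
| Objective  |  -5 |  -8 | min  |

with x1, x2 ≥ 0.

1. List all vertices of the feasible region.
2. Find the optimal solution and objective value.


1. (0, 0), (10, 0), (4, 6), (0, 7.6)
2. x1 = 4, x2 = 6, z = -68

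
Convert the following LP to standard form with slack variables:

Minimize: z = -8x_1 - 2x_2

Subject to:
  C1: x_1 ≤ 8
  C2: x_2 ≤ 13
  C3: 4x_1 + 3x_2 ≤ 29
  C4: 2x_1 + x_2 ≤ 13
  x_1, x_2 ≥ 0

min z = -8x_1 - 2x_2

s.t.
  x_1 + s1 = 8
  x_2 + s2 = 13
  4x_1 + 3x_2 + s3 = 29
  2x_1 + x_2 + s4 = 13
  x_1, x_2, s1, s2, s3, s4 ≥ 0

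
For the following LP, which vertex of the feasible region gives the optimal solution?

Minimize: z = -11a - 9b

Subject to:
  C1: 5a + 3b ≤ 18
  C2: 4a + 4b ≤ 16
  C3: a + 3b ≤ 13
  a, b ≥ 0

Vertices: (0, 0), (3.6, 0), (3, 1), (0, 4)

Evaluate the objective at each vertex of the feasible region:
  z(0, 0) = 0
  z(3.6, 0) = -39.6
  z(3, 1) = -42  ←
  z(0, 4) = -36
The minimum is at a = 3, b = 1.

(3, 1)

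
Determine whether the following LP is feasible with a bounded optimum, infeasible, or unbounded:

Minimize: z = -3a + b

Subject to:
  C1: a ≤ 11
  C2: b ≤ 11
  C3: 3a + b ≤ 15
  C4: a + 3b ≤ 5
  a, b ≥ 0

Feasible with a bounded optimal solution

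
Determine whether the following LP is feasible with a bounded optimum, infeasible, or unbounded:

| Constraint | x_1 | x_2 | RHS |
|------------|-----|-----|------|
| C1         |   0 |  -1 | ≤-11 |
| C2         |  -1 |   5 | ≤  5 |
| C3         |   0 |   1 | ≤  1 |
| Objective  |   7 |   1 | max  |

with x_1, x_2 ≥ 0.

Infeasible (no feasible solution exists)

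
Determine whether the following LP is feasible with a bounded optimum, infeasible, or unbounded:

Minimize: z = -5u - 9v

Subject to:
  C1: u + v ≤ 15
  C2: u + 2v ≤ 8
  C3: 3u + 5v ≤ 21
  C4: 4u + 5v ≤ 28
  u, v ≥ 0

Feasible with a bounded optimal solution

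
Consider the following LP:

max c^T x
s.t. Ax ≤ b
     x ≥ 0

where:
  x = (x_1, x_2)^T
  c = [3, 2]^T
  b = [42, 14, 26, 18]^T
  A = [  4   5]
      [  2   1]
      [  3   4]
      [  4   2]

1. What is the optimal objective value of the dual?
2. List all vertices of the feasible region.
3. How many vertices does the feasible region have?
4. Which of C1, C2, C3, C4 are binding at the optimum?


1. 16
2. (0, 0), (4.5, 0), (2, 5), (0, 6.5)
3. 4
4. C3, C4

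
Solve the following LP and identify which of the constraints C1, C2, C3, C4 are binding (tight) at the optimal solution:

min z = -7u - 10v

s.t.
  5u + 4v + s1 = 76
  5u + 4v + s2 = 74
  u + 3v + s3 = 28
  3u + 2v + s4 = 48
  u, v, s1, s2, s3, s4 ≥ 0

At u = 10, v = 6, compute slack b - a·x for each constraint:
  C1: 76 − 74 = 2  (slack)
  C2: 74 − 74 = 0  (binding)
  C3: 28 − 28 = 0  (binding)
  C4: 48 − 42 = 6  (slack)

Optimal: u = 10, v = 6
Binding: C2, C3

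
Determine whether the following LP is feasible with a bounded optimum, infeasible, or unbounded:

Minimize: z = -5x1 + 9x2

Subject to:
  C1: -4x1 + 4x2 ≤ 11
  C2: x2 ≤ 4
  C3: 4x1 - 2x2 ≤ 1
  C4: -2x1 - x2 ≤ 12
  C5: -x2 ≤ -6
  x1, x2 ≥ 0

Infeasible (no feasible solution exists)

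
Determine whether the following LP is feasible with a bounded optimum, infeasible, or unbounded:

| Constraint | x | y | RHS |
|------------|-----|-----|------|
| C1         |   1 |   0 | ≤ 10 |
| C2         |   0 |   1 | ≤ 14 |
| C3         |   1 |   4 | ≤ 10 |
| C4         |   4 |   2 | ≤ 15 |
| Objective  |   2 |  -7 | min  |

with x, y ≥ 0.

Feasible with a bounded optimal solution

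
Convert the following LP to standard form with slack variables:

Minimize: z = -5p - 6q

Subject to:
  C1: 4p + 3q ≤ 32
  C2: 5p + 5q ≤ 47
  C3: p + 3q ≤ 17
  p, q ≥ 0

min z = -5p - 6q

s.t.
  4p + 3q + s1 = 32
  5p + 5q + s2 = 47
  p + 3q + s3 = 17
  p, q, s1, s2, s3 ≥ 0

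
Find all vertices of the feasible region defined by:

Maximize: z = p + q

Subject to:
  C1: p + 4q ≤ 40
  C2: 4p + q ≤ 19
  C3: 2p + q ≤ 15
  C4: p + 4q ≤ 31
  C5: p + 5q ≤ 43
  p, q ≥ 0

(0, 0), (4.75, 0), (3, 7), (0, 7.75)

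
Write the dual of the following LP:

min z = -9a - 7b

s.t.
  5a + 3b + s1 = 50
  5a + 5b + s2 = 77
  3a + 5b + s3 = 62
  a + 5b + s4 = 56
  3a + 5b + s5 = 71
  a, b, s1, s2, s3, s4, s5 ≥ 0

Primal min cᵀx s.t. Ax ≤ b, x ≥ 0  →  Dual max −bᵀy s.t. Aᵀy ≥ −c, y ≥ 0.

Maximize: z = -50y1 - 77y2 - 62y3 - 56y4 - 71y5

Subject to:
  5y1 + 5y2 + 3y3 + y4 + 3y5 ≥ 9
  3y1 + 5y2 + 5y3 + 5y4 + 5y5 ≥ 7
  y1, y2, y3, y4, y5 ≥ 0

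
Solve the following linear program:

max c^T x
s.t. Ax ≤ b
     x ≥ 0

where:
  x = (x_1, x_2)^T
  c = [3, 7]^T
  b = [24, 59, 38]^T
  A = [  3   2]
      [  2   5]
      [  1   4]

Evaluate the objective at each vertex of the feasible region:
  z(0, 0) = 0
  z(8, 0) = 24
  z(2, 9) = 69  ←
  z(0, 9.5) = 66.5
The maximum is at x_1 = 2, x_2 = 9.

x_1 = 2, x_2 = 9, z = 69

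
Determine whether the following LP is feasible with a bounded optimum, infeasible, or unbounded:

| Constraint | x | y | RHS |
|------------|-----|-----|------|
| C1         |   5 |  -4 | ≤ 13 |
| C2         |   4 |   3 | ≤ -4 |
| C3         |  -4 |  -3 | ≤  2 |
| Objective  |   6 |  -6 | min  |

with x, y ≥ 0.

Infeasible (no feasible solution exists)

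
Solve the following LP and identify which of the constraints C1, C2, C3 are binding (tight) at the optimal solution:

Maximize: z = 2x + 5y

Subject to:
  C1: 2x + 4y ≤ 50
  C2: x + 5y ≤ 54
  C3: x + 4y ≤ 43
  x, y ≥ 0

At x = 7, y = 9, compute slack b - a·x for each constraint:
  C1: 50 − 50 = 0  (binding)
  C2: 54 − 52 = 2  (slack)
  C3: 43 − 43 = 0  (binding)

Optimal: x = 7, y = 9
Binding: C1, C3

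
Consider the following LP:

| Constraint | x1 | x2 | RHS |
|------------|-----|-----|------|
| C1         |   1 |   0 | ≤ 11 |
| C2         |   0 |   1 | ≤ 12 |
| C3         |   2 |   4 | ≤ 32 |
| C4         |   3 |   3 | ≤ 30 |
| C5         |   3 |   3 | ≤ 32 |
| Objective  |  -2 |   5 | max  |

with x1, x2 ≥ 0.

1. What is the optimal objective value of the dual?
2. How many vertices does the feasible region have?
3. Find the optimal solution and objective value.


1. 40
2. 4
3. x1 = 0, x2 = 8, z = 40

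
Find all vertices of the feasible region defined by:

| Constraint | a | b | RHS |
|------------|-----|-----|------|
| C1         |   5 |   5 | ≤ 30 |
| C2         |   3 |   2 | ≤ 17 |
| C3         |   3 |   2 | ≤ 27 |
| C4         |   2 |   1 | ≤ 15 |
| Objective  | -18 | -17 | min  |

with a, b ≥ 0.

(0, 0), (5.667, 0), (5, 1), (0, 6)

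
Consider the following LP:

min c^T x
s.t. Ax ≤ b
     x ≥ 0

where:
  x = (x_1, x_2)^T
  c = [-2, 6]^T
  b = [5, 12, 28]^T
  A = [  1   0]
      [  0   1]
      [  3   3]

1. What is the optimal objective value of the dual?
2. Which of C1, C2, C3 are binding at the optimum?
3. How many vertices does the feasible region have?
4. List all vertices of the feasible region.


1. -10
2. C1
3. 4
4. (0, 0), (5, 0), (5, 4.333), (0, 9.333)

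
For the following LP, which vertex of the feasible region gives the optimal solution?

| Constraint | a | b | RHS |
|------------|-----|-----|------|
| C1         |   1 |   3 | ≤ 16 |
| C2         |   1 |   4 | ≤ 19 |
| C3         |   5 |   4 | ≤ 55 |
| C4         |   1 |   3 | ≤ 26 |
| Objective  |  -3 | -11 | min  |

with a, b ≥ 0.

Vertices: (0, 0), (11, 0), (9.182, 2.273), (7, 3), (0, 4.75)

Evaluate the objective at each vertex of the feasible region:
  z(0, 0) = 0
  z(11, 0) = -33
  z(9.182, 2.273) = -52.55
  z(7, 3) = -54  ←
  z(0, 4.75) = -52.25
The minimum is at a = 7, b = 3.

(7, 3)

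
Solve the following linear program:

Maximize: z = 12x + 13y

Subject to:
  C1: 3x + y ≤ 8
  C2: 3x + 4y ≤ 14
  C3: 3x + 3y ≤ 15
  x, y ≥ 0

Evaluate the objective at each vertex of the feasible region:
  z(0, 0) = 0
  z(2.667, 0) = 32
  z(2, 2) = 50  ←
  z(0, 3.5) = 45.5
The maximum is at x = 2, y = 2.

x = 2, y = 2, z = 50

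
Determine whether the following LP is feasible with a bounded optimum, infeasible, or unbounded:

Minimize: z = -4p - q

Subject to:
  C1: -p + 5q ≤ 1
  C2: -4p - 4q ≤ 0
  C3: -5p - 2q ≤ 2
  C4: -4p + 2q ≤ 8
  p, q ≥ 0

Unbounded (objective can decrease without bound)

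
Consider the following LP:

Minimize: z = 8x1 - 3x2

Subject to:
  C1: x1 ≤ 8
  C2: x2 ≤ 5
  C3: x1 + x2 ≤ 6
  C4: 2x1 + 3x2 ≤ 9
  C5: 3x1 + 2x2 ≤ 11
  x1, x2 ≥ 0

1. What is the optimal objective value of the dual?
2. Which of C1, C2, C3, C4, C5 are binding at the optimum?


1. -9
2. C4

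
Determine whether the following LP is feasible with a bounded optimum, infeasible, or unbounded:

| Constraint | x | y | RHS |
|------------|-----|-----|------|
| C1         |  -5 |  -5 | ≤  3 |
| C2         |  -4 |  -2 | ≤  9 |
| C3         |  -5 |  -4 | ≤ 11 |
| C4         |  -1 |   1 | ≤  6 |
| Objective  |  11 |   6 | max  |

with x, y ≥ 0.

Unbounded (objective can increase without bound)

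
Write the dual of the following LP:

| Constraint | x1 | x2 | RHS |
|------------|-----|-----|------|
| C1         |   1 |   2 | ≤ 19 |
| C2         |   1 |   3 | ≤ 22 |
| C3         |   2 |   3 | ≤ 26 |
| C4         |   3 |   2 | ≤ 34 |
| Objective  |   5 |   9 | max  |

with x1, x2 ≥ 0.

Primal max cᵀx s.t. Ax ≤ b, x ≥ 0  →  Dual min bᵀy s.t. Aᵀy ≥ c, y ≥ 0.

Minimize: z = 19y1 + 22y2 + 26y3 + 34y4

Subject to:
  y1 + y2 + 2y3 + 3y4 ≥ 5
  2y1 + 3y2 + 3y3 + 2y4 ≥ 9
  y1, y2, y3, y4 ≥ 0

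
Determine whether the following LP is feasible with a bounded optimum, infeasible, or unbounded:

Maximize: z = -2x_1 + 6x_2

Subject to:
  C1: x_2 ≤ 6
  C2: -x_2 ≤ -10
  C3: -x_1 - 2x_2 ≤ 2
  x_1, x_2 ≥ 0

Infeasible (no feasible solution exists)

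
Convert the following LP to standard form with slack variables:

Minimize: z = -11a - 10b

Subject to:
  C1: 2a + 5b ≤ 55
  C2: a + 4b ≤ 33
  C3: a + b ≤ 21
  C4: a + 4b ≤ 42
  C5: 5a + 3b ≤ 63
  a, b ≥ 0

min z = -11a - 10b

s.t.
  2a + 5b + s1 = 55
  a + 4b + s2 = 33
  a + b + s3 = 21
  a + 4b + s4 = 42
  5a + 3b + s5 = 63
  a, b, s1, s2, s3, s4, s5 ≥ 0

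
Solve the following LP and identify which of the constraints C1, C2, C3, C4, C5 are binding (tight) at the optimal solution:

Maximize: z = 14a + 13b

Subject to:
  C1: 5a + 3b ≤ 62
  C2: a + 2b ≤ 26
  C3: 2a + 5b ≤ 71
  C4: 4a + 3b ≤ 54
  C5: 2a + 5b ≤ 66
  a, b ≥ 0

At a = 6, b = 10, compute slack b - a·x for each constraint:
  C1: 62 − 60 = 2  (slack)
  C2: 26 − 26 = 0  (binding)
  C3: 71 − 62 = 9  (slack)
  C4: 54 − 54 = 0  (binding)
  C5: 66 − 62 = 4  (slack)

Optimal: a = 6, b = 10
Binding: C2, C4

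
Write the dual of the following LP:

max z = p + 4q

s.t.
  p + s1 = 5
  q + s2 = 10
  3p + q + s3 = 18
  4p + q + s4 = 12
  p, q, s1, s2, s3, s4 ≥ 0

Primal max cᵀx s.t. Ax ≤ b, x ≥ 0  →  Dual min bᵀy s.t. Aᵀy ≥ c, y ≥ 0.

Minimize: z = 5y1 + 10y2 + 18y3 + 12y4

Subject to:
  y1 + 3y3 + 4y4 ≥ 1
  y2 + y3 + y4 ≥ 4
  y1, y2, y3, y4 ≥ 0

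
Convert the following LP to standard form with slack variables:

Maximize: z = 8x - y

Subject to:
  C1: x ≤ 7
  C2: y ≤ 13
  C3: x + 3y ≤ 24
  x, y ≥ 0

max z = 8x - y

s.t.
  x + s1 = 7
  y + s2 = 13
  x + 3y + s3 = 24
  x, y, s1, s2, s3 ≥ 0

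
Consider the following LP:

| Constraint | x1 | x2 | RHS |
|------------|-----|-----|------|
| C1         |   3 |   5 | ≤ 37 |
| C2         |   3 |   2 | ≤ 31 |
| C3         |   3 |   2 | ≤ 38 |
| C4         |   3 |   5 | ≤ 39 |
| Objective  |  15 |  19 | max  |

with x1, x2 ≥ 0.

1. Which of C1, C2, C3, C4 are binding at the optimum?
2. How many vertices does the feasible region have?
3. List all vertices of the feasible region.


1. C1, C2
2. 4
3. (0, 0), (10.33, 0), (9, 2), (0, 7.4)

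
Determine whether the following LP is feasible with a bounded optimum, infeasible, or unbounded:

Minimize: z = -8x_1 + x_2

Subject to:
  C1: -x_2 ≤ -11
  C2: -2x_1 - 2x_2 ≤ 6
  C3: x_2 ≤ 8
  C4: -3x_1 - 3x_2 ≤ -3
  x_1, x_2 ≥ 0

Infeasible (no feasible solution exists)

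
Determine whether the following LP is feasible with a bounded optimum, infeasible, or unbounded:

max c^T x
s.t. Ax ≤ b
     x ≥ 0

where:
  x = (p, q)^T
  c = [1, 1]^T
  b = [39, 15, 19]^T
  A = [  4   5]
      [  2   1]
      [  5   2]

Feasible with a bounded optimal solution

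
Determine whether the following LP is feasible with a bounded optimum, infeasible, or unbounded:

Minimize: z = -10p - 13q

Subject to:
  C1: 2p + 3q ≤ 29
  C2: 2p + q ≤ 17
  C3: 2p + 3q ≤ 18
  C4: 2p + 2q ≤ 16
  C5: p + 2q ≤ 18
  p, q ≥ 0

Feasible with a bounded optimal solution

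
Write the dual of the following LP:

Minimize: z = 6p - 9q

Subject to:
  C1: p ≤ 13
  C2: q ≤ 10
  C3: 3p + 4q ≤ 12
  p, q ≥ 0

Primal min cᵀx s.t. Ax ≤ b, x ≥ 0  →  Dual max −bᵀy s.t. Aᵀy ≥ −c, y ≥ 0.

Maximize: z = -13y1 - 10y2 - 12y3

Subject to:
  y1 + 3y3 ≥ -6
  y2 + 4y3 ≥ 9
  y1, y2, y3 ≥ 0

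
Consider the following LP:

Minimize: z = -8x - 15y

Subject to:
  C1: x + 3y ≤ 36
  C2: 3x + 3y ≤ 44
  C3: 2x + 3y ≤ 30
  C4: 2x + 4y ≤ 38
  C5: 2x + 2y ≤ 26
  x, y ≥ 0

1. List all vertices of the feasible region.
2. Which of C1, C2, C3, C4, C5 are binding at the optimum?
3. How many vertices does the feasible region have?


1. (0, 0), (13, 0), (9, 4), (3, 8), (0, 9.5)
2. C3, C4
3. 5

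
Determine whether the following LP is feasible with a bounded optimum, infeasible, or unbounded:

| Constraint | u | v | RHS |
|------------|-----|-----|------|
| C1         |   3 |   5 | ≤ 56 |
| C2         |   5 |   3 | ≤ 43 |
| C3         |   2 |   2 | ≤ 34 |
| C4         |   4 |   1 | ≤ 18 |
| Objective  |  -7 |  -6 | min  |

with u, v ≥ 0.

Feasible with a bounded optimal solution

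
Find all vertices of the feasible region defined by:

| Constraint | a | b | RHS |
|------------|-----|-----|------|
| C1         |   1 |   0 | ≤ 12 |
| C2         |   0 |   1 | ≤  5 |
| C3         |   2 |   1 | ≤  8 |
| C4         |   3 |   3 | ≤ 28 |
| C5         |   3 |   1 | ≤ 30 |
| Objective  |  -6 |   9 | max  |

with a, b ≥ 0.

(0, 0), (4, 0), (1.5, 5), (0, 5)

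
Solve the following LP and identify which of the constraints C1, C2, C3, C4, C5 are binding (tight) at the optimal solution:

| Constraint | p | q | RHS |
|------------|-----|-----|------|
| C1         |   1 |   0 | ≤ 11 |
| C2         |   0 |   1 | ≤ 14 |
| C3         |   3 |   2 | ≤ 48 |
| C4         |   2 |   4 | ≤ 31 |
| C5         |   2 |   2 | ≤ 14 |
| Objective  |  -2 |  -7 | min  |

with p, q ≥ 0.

At p = 0, q = 7, compute slack b - a·x for each constraint:
  C1: 11 − 0 = 11  (slack)
  C2: 14 − 7 = 7  (slack)
  C3: 48 − 14 = 34  (slack)
  C4: 31 − 28 = 3  (slack)
  C5: 14 − 14 = 0  (binding)

Optimal: p = 0, q = 7
Binding: C5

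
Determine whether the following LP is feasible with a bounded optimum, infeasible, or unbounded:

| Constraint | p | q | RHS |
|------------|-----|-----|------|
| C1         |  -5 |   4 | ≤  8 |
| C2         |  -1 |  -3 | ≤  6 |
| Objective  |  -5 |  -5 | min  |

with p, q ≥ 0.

Unbounded (objective can decrease without bound)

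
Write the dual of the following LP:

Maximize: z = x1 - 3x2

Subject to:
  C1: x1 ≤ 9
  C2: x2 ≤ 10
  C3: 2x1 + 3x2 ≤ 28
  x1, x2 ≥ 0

Primal max cᵀx s.t. Ax ≤ b, x ≥ 0  →  Dual min bᵀy s.t. Aᵀy ≥ c, y ≥ 0.

Minimize: z = 9y1 + 10y2 + 28y3

Subject to:
  y1 + 2y3 ≥ 1
  y2 + 3y3 ≥ -3
  y1, y2, y3 ≥ 0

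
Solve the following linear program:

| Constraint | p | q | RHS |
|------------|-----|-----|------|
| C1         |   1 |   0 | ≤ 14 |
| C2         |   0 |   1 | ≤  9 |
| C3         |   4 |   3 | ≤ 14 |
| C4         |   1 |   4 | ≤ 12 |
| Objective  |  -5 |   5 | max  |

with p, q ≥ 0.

Evaluate the objective at each vertex of the feasible region:
  z(0, 0) = 0
  z(3.5, 0) = -17.5
  z(1.538, 2.615) = 5.385
  z(0, 3) = 15  ←
The maximum is at p = 0, q = 3.

p = 0, q = 3, z = 15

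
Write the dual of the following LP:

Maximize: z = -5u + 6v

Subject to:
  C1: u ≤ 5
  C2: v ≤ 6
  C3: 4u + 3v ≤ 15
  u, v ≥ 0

Primal max cᵀx s.t. Ax ≤ b, x ≥ 0  →  Dual min bᵀy s.t. Aᵀy ≥ c, y ≥ 0.

Minimize: z = 5y1 + 6y2 + 15y3

Subject to:
  y1 + 4y3 ≥ -5
  y2 + 3y3 ≥ 6
  y1, y2, y3 ≥ 0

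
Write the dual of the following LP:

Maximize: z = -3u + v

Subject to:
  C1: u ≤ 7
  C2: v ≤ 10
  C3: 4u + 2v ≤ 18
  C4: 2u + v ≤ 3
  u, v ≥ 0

Primal max cᵀx s.t. Ax ≤ b, x ≥ 0  →  Dual min bᵀy s.t. Aᵀy ≥ c, y ≥ 0.

Minimize: z = 7y1 + 10y2 + 18y3 + 3y4

Subject to:
  y1 + 4y3 + 2y4 ≥ -3
  y2 + 2y3 + y4 ≥ 1
  y1, y2, y3, y4 ≥ 0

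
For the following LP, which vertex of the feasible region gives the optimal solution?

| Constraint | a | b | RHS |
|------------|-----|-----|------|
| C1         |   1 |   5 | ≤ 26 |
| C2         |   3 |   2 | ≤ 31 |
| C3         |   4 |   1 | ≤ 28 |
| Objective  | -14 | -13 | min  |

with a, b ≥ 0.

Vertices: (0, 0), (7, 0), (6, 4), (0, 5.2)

Evaluate the objective at each vertex of the feasible region:
  z(0, 0) = 0
  z(7, 0) = -98
  z(6, 4) = -136  ←
  z(0, 5.2) = -67.6
The minimum is at a = 6, b = 4.

(6, 4)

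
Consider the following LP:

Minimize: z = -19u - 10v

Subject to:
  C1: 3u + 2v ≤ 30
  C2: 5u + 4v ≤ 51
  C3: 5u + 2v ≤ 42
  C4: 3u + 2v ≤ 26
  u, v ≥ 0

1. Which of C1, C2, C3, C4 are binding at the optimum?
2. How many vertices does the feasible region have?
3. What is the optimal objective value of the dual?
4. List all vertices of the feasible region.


1. C3, C4
2. 5
3. -162
4. (0, 0), (8.4, 0), (8, 1), (1, 11.5), (0, 12.75)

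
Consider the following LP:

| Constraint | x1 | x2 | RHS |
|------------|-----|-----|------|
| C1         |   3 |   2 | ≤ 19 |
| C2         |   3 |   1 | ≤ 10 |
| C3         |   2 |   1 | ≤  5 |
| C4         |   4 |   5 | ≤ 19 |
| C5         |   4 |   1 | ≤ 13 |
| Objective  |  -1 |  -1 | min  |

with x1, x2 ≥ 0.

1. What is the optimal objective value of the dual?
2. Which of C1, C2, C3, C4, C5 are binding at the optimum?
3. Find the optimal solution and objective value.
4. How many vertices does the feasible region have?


1. -4
2. C3, C4
3. x1 = 1, x2 = 3, z = -4
4. 4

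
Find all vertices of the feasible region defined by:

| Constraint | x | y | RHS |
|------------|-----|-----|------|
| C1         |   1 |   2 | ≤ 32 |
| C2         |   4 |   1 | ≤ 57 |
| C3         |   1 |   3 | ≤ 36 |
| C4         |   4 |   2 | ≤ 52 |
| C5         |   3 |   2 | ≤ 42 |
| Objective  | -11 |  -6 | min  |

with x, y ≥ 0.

(0, 0), (13, 0), (10, 6), (7.714, 9.429), (0, 12)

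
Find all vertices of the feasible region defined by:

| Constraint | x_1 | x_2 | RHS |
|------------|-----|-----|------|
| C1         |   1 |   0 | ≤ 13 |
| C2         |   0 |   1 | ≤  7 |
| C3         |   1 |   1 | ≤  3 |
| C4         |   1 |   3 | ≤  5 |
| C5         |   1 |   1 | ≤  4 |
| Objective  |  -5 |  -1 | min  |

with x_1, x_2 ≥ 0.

(0, 0), (3, 0), (2, 1), (0, 1.667)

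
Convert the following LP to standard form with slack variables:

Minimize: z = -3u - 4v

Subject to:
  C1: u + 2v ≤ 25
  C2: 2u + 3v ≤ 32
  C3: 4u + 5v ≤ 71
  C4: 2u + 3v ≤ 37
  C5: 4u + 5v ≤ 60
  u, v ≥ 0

min z = -3u - 4v

s.t.
  u + 2v + s1 = 25
  2u + 3v + s2 = 32
  4u + 5v + s3 = 71
  2u + 3v + s4 = 37
  4u + 5v + s5 = 60
  u, v, s1, s2, s3, s4, s5 ≥ 0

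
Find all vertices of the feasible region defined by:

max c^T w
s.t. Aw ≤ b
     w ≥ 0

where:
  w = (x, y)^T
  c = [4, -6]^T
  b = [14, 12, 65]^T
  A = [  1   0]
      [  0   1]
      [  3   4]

(0, 0), (14, 0), (14, 5.75), (5.667, 12), (0, 12)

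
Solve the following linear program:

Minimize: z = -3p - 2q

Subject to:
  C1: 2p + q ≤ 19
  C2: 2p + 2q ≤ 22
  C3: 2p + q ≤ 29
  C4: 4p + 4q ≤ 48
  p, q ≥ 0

Evaluate the objective at each vertex of the feasible region:
  z(0, 0) = 0
  z(9.5, 0) = -28.5
  z(8, 3) = -30  ←
  z(0, 11) = -22
The minimum is at p = 8, q = 3.

p = 8, q = 3, z = -30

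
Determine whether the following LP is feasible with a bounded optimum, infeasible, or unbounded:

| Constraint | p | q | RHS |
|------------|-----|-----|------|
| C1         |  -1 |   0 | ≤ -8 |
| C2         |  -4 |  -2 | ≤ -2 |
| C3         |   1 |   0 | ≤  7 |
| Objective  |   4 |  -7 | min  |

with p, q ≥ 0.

Infeasible (no feasible solution exists)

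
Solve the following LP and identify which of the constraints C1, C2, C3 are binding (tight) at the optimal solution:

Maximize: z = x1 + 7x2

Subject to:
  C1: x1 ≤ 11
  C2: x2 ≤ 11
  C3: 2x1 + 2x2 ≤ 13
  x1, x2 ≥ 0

At x1 = 0, x2 = 6.5, compute slack b - a·x for each constraint:
  C1: 11 − 0 = 11  (slack)
  C2: 11 − 6.5 = 4.5  (slack)
  C3: 13 − 13 = 0  (binding)

Optimal: x1 = 0, x2 = 6.5
Binding: C3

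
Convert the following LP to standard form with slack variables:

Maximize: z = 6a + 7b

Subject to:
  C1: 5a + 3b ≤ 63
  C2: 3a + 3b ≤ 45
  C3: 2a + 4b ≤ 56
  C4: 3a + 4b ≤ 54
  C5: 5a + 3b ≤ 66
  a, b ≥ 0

max z = 6a + 7b

s.t.
  5a + 3b + s1 = 63
  3a + 3b + s2 = 45
  2a + 4b + s3 = 56
  3a + 4b + s4 = 54
  5a + 3b + s5 = 66
  a, b, s1, s2, s3, s4, s5 ≥ 0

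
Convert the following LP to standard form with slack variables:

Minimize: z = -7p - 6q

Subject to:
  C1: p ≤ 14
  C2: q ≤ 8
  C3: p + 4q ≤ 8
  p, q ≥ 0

min z = -7p - 6q

s.t.
  p + s1 = 14
  q + s2 = 8
  p + 4q + s3 = 8
  p, q, s1, s2, s3 ≥ 0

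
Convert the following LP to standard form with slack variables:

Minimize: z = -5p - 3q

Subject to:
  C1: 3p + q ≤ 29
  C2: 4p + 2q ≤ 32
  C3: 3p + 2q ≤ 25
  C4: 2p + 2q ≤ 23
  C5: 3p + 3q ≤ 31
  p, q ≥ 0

min z = -5p - 3q

s.t.
  3p + q + s1 = 29
  4p + 2q + s2 = 32
  3p + 2q + s3 = 25
  2p + 2q + s4 = 23
  3p + 3q + s5 = 31
  p, q, s1, s2, s3, s4, s5 ≥ 0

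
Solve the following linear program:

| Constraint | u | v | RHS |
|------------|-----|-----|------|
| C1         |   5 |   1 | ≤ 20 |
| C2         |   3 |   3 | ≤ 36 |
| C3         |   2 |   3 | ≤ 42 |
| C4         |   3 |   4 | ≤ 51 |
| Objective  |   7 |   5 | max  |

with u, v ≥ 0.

Evaluate the objective at each vertex of the feasible region:
  z(0, 0) = 0
  z(4, 0) = 28
  z(2, 10) = 64  ←
  z(0, 12) = 60
The maximum is at u = 2, v = 10.

u = 2, v = 10, z = 64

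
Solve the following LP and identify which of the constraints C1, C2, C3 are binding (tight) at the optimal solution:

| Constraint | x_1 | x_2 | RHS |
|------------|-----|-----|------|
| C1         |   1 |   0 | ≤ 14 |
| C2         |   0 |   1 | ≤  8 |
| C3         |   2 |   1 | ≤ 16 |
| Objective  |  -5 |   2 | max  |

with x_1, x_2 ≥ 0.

At x_1 = 0, x_2 = 8, compute slack b - a·x for each constraint:
  C1: 14 − 0 = 14  (slack)
  C2: 8 − 8 = 0  (binding)
  C3: 16 − 8 = 8  (slack)

Optimal: x_1 = 0, x_2 = 8
Binding: C2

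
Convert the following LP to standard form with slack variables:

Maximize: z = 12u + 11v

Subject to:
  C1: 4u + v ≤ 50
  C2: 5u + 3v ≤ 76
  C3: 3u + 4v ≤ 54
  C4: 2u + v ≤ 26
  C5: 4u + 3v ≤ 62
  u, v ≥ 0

max z = 12u + 11v

s.t.
  4u + v + s1 = 50
  5u + 3v + s2 = 76
  3u + 4v + s3 = 54
  2u + v + s4 = 26
  4u + 3v + s5 = 62
  u, v, s1, s2, s3, s4, s5 ≥ 0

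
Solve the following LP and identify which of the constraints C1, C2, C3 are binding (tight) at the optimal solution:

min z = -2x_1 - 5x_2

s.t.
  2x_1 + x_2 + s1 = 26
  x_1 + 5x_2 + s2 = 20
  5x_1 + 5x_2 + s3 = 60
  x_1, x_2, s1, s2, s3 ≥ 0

At x_1 = 10, x_2 = 2, compute slack b - a·x for each constraint:
  C1: 26 − 22 = 4  (slack)
  C2: 20 − 20 = 0  (binding)
  C3: 60 − 60 = 0  (binding)

Optimal: x_1 = 10, x_2 = 2
Binding: C2, C3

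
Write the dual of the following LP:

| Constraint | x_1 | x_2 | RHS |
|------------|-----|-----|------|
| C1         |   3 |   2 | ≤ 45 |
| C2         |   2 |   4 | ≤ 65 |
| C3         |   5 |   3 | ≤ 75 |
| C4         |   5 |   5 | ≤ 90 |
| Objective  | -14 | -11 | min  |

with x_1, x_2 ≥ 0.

Primal min cᵀx s.t. Ax ≤ b, x ≥ 0  →  Dual max −bᵀy s.t. Aᵀy ≥ −c, y ≥ 0.

Maximize: z = -45y1 - 65y2 - 75y3 - 90y4

Subject to:
  3y1 + 2y2 + 5y3 + 5y4 ≥ 14
  2y1 + 4y2 + 3y3 + 5y4 ≥ 11
  y1, y2, y3, y4 ≥ 0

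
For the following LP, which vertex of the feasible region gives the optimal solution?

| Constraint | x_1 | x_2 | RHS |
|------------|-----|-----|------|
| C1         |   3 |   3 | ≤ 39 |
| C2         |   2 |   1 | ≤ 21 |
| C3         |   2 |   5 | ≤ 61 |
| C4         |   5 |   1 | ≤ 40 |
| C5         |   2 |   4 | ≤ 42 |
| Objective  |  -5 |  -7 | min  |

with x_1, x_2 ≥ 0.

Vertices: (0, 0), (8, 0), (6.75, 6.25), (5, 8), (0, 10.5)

Evaluate the objective at each vertex of the feasible region:
  z(0, 0) = 0
  z(8, 0) = -40
  z(6.75, 6.25) = -77.5
  z(5, 8) = -81  ←
  z(0, 10.5) = -73.5
The minimum is at x_1 = 5, x_2 = 8.

(5, 8)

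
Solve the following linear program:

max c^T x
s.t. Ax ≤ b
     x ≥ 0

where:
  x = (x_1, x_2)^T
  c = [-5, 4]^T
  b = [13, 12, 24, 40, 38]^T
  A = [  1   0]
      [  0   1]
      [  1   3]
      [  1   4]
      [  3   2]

Evaluate the objective at each vertex of the feasible region:
  z(0, 0) = 0
  z(12.67, 0) = -63.33
  z(9.429, 4.857) = -27.71
  z(0, 8) = 32  ←
The maximum is at x_1 = 0, x_2 = 8.

x_1 = 0, x_2 = 8, z = 32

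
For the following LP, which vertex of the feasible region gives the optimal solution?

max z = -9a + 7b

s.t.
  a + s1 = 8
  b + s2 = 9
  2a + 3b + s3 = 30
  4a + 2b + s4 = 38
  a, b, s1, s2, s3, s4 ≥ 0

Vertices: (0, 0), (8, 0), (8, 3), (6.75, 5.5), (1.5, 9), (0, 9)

Evaluate the objective at each vertex of the feasible region:
  z(0, 0) = 0
  z(8, 0) = -72
  z(8, 3) = -51
  z(6.75, 5.5) = -22.25
  z(1.5, 9) = 49.5
  z(0, 9) = 63  ←
The maximum is at a = 0, b = 9.

(0, 9)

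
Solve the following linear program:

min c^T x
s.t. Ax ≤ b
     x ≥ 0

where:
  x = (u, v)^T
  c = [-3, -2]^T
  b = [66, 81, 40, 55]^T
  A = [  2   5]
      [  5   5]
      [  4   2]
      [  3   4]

Evaluate the objective at each vertex of the feasible region:
  z(0, 0) = 0
  z(10, 0) = -30
  z(5, 10) = -35  ←
  z(1.571, 12.57) = -29.86
  z(0, 13.2) = -26.4
The minimum is at u = 5, v = 10.

u = 5, v = 10, z = -35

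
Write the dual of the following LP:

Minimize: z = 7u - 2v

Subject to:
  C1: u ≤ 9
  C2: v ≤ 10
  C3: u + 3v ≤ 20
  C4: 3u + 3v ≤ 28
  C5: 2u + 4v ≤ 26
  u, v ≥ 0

Primal min cᵀx s.t. Ax ≤ b, x ≥ 0  →  Dual max −bᵀy s.t. Aᵀy ≥ −c, y ≥ 0.

Maximize: z = -9y1 - 10y2 - 20y3 - 28y4 - 26y5

Subject to:
  y1 + y3 + 3y4 + 2y5 ≥ -7
  y2 + 3y3 + 3y4 + 4y5 ≥ 2
  y1, y2, y3, y4, y5 ≥ 0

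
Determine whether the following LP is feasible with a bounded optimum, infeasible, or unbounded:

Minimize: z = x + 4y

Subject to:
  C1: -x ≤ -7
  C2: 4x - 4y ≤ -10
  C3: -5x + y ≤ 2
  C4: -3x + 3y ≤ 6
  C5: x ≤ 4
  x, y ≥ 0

Infeasible (no feasible solution exists)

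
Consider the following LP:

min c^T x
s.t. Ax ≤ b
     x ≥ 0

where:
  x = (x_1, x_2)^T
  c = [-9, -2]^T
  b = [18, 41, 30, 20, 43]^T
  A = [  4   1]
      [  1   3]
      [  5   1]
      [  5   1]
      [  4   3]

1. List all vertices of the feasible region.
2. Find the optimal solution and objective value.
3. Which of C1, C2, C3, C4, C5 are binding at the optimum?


1. (0, 0), (4, 0), (2, 10), (1.375, 12.5), (0.6667, 13.44), (0, 13.67)
2. x_1 = 2, x_2 = 10, z = -38
3. C1, C4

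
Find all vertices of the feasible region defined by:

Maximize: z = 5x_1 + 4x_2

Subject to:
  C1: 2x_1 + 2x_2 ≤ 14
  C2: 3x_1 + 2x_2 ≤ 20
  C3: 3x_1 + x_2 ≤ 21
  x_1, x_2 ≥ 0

(0, 0), (6.667, 0), (6, 1), (0, 7)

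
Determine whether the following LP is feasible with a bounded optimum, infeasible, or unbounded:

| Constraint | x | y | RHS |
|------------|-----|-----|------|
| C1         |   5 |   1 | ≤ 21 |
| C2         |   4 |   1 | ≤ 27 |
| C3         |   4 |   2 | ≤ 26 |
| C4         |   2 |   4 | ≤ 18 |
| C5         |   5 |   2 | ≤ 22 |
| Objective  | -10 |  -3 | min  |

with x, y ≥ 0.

Feasible with a bounded optimal solution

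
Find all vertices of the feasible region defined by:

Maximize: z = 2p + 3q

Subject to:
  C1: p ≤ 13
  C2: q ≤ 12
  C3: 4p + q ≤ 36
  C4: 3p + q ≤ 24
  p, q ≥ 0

(0, 0), (8, 0), (4, 12), (0, 12)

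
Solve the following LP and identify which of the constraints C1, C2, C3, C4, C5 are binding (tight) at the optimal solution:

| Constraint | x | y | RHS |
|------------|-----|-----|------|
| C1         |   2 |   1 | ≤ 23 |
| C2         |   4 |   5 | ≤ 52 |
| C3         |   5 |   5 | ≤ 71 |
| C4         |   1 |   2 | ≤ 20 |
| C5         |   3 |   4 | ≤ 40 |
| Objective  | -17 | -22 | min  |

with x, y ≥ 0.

At x = 8, y = 4, compute slack b - a·x for each constraint:
  C1: 23 − 20 = 3  (slack)
  C2: 52 − 52 = 0  (binding)
  C3: 71 − 60 = 11  (slack)
  C4: 20 − 16 = 4  (slack)
  C5: 40 − 40 = 0  (binding)

Optimal: x = 8, y = 4
Binding: C2, C5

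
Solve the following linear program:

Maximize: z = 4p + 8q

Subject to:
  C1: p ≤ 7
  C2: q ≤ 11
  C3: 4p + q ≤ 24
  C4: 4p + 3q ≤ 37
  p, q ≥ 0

Evaluate the objective at each vertex of the feasible region:
  z(0, 0) = 0
  z(6, 0) = 24
  z(4.375, 6.5) = 69.5
  z(1, 11) = 92  ←
  z(0, 11) = 88
The maximum is at p = 1, q = 11.

p = 1, q = 11, z = 92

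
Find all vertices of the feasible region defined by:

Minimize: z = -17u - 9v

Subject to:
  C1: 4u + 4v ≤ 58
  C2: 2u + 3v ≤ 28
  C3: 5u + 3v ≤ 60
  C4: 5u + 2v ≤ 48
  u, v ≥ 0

(0, 0), (9.6, 0), (8, 4), (0, 9.333)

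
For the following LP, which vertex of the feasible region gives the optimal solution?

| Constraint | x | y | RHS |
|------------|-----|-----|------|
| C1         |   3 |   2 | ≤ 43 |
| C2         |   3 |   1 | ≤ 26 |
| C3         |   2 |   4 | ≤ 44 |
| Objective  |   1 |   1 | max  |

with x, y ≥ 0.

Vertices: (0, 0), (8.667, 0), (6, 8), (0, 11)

Evaluate the objective at each vertex of the feasible region:
  z(0, 0) = 0
  z(8.667, 0) = 8.667
  z(6, 8) = 14  ←
  z(0, 11) = 11
The maximum is at x = 6, y = 8.

(6, 8)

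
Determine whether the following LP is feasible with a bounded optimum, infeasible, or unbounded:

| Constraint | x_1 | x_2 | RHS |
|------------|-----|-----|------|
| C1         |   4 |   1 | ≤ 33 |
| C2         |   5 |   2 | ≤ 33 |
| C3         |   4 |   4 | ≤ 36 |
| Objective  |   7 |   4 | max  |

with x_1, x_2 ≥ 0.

Feasible with a bounded optimal solution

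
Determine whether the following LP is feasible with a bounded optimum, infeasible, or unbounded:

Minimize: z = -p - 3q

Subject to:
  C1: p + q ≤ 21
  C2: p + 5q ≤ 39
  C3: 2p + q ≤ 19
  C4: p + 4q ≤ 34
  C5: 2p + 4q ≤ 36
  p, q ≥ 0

Feasible with a bounded optimal solution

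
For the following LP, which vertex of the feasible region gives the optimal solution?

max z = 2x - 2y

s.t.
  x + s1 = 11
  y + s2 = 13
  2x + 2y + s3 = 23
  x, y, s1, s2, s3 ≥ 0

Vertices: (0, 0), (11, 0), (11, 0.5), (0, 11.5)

Evaluate the objective at each vertex of the feasible region:
  z(0, 0) = 0
  z(11, 0) = 22  ←
  z(11, 0.5) = 21
  z(0, 11.5) = -23
The maximum is at x = 11, y = 0.

(11, 0)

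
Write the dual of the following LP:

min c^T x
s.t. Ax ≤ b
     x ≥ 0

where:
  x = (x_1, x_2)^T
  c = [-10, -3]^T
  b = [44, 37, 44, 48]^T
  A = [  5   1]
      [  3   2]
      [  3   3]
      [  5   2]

Primal min cᵀx s.t. Ax ≤ b, x ≥ 0  →  Dual max −bᵀy s.t. Aᵀy ≥ −c, y ≥ 0.

Maximize: z = -44y1 - 37y2 - 44y3 - 48y4

Subject to:
  5y1 + 3y2 + 3y3 + 5y4 ≥ 10
  y1 + 2y2 + 3y3 + 2y4 ≥ 3
  y1, y2, y3, y4 ≥ 0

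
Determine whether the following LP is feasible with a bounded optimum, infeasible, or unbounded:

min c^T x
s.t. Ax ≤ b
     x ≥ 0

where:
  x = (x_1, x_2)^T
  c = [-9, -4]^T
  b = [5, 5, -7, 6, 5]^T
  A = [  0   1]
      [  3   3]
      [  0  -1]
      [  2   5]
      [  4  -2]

Infeasible (no feasible solution exists)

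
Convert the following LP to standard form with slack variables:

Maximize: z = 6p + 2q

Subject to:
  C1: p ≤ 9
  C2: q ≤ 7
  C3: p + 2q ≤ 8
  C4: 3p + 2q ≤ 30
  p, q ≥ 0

max z = 6p + 2q

s.t.
  p + s1 = 9
  q + s2 = 7
  p + 2q + s3 = 8
  3p + 2q + s4 = 30
  p, q, s1, s2, s3, s4 ≥ 0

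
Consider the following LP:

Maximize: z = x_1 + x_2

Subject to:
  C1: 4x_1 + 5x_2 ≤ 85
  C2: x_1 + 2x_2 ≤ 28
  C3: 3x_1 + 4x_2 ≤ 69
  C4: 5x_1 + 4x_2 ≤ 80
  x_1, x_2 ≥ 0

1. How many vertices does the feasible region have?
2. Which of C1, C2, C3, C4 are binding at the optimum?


1. 4
2. C2, C4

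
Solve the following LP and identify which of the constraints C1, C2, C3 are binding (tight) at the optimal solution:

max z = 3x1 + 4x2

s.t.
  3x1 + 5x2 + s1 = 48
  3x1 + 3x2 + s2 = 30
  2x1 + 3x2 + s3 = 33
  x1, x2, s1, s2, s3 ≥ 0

At x1 = 1, x2 = 9, compute slack b - a·x for each constraint:
  C1: 48 − 48 = 0  (binding)
  C2: 30 − 30 = 0  (binding)
  C3: 33 − 29 = 4  (slack)

Optimal: x1 = 1, x2 = 9
Binding: C1, C2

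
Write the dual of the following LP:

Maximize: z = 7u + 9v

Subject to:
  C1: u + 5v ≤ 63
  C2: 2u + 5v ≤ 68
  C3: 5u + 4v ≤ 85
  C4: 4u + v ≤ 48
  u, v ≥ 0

Primal max cᵀx s.t. Ax ≤ b, x ≥ 0  →  Dual min bᵀy s.t. Aᵀy ≥ c, y ≥ 0.

Minimize: z = 63y1 + 68y2 + 85y3 + 48y4

Subject to:
  y1 + 2y2 + 5y3 + 4y4 ≥ 7
  5y1 + 5y2 + 4y3 + y4 ≥ 9
  y1, y2, y3, y4 ≥ 0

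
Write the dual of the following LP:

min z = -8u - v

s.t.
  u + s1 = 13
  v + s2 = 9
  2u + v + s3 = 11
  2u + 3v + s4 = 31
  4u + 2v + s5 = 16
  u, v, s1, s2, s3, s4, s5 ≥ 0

Primal min cᵀx s.t. Ax ≤ b, x ≥ 0  →  Dual max −bᵀy s.t. Aᵀy ≥ −c, y ≥ 0.

Maximize: z = -13y1 - 9y2 - 11y3 - 31y4 - 16y5

Subject to:
  y1 + 2y3 + 2y4 + 4y5 ≥ 8
  y2 + y3 + 3y4 + 2y5 ≥ 1
  y1, y2, y3, y4, y5 ≥ 0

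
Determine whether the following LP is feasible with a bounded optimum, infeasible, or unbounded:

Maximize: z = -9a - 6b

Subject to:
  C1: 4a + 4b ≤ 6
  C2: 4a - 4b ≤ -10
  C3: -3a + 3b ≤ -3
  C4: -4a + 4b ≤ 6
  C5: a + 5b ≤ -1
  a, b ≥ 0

Infeasible (no feasible solution exists)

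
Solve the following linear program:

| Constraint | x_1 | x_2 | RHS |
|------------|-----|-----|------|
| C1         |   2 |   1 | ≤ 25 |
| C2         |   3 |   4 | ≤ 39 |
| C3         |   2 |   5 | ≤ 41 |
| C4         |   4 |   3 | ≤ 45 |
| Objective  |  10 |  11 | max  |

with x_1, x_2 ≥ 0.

Evaluate the objective at each vertex of the feasible region:
  z(0, 0) = 0
  z(11.25, 0) = 112.5
  z(9, 3) = 123  ←
  z(4.429, 6.429) = 115
  z(0, 8.2) = 90.2
The maximum is at x_1 = 9, x_2 = 3.

x_1 = 9, x_2 = 3, z = 123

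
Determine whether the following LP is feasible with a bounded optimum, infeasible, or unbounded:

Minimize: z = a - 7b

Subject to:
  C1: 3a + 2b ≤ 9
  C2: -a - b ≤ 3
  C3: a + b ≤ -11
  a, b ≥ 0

Infeasible (no feasible solution exists)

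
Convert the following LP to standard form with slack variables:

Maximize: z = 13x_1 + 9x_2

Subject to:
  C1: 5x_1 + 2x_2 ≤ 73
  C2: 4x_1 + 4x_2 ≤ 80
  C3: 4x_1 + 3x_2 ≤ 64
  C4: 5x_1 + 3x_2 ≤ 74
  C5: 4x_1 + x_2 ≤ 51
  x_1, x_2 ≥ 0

max z = 13x_1 + 9x_2

s.t.
  5x_1 + 2x_2 + s1 = 73
  4x_1 + 4x_2 + s2 = 80
  4x_1 + 3x_2 + s3 = 64
  5x_1 + 3x_2 + s4 = 74
  4x_1 + x_2 + s5 = 51
  x_1, x_2, s1, s2, s3, s4, s5 ≥ 0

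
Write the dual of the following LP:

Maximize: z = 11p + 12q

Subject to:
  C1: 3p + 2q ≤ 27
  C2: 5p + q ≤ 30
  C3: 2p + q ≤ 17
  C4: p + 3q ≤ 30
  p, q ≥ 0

Primal max cᵀx s.t. Ax ≤ b, x ≥ 0  →  Dual min bᵀy s.t. Aᵀy ≥ c, y ≥ 0.

Minimize: z = 27y1 + 30y2 + 17y3 + 30y4

Subject to:
  3y1 + 5y2 + 2y3 + y4 ≥ 11
  2y1 + y2 + y3 + 3y4 ≥ 12
  y1, y2, y3, y4 ≥ 0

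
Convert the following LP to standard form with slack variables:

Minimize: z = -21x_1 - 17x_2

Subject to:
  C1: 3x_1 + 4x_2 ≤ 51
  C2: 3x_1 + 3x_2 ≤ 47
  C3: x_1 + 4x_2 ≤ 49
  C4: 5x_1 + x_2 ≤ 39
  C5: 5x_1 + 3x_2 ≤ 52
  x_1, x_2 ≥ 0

min z = -21x_1 - 17x_2

s.t.
  3x_1 + 4x_2 + s1 = 51
  3x_1 + 3x_2 + s2 = 47
  x_1 + 4x_2 + s3 = 49
  5x_1 + x_2 + s4 = 39
  5x_1 + 3x_2 + s5 = 52
  x_1, x_2, s1, s2, s3, s4, s5 ≥ 0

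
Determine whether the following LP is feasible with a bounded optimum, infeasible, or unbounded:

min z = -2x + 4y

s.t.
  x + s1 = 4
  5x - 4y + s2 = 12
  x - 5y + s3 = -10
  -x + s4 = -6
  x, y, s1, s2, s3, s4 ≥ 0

Infeasible (no feasible solution exists)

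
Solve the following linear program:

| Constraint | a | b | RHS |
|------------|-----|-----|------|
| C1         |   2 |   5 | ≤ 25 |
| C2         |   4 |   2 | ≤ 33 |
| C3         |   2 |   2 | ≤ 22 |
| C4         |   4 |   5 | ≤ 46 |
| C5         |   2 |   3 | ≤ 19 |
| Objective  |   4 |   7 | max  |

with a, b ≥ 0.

Evaluate the objective at each vertex of the feasible region:
  z(0, 0) = 0
  z(8.25, 0) = 33
  z(7.625, 1.25) = 39.25
  z(5, 3) = 41  ←
  z(0, 5) = 35
The maximum is at a = 5, b = 3.

a = 5, b = 3, z = 41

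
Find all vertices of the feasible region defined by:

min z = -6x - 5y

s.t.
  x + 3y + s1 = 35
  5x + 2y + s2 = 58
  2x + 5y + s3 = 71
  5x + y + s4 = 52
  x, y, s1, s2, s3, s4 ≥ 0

(0, 0), (10.4, 0), (9.2, 6), (8, 9), (0, 11.67)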